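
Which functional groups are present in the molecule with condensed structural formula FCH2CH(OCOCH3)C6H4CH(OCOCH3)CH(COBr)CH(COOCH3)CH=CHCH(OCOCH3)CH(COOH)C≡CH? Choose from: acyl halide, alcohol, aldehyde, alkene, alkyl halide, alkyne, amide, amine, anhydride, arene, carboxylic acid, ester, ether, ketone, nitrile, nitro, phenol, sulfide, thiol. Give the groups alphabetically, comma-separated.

Working along the chain:
  FCH2: halogen on an sp³ carbon → alkyl halide.
  CH(OCOCH3): pendant –OC(=O)CH3: an acyloxy group → ester.
  C6H4: para-disubstituted benzene ring → arene.
  CH(OCOCH3): pendant –OC(=O)CH3: an acyloxy group → ester.
  CH(COBr): pendant –C(=O)X: carbonyl C bonded to C and halogen → acyl halide.
  CH(COOCH3): pendant –COOCH3: carbonyl C bonded to C and –OCH3 → ester.
  CH=CH: C=C double bond → alkene.
  CH(OCOCH3): pendant –OC(=O)CH3: an acyloxy group → ester.
  CH(COOH): pendant –COOH: carbonyl C bonded to C and –OH → carboxylic acid.
  C≡CH: C≡C triple bond → alkyne.

acyl halide, alkene, alkyl halide, alkyne, arene, carboxylic acid, ester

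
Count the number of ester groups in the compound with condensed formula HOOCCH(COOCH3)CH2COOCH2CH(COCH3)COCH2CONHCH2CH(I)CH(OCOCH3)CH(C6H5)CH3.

–COOH: carbonyl C bonded to –OH and C → carboxylic acid (the –OH is not a separate alcohol).
pendant –COOCH3: carbonyl C bonded to C and –OCH3 → ester.
–C(=O)–O–C with C on the carbonyl side → ester.
pendant –COCH3: carbonyl C bonded to two carbons → ketone.
–C(=O)– with carbon on both sides → ketone.
–C(=O)–N– linkage → amide (the N is not an amine).
halogen on an sp³ carbon → alkyl halide.
pendant –OC(=O)CH3: an acyloxy group → ester.
pendant –C6H5: benzene ring → arene.
Ester appears at: CH(COOCH3), CH2COOCH2, CH(OCOCH3) → 3.

3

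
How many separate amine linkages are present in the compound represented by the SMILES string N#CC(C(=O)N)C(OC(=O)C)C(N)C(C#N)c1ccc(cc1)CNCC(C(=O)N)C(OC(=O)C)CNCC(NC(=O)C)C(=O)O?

3

Working along the chain:
  N≡C: N≡C–: carbon triple-bonded to nitrogen → nitrile.
  CH(CONH2): pendant –CONH2: carbonyl C bonded to C and N → amide.
  CH(OCOCH3): pendant –OC(=O)CH3: an acyloxy group → ester.
  CH(NH2): –NH2 on an sp³ carbon with no adjacent C=O → amine.
  CH(CN): pendant –C≡N: nitrile.
  C6H4: para-disubstituted benzene ring → arene.
  CH2NHCH2: C–N–C with sp³ carbons and no adjacent C=O → amine (secondary).
  CH(CONH2): pendant –CONH2: carbonyl C bonded to C and N → amide.
  CH(OCOCH3): pendant –OC(=O)CH3: an acyloxy group → ester.
  CH2NHCH2: C–N–C with sp³ carbons and no adjacent C=O → amine (secondary).
  CH(NHCOCH3): pendant –NHC(=O)CH3: N bonded to a carbonyl → amide (not amine).
  COOH: –COOH: carbonyl C bonded to –OH and C → carboxylic acid (the –OH is not a separate alcohol).
Amine appears at: CH(NH2), CH2NHCH2, CH2NHCH2 → 3.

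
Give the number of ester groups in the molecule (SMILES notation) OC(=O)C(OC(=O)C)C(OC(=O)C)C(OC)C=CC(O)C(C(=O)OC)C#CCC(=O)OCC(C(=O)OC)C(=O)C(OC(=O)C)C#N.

6

–COOH: carbonyl C bonded to –OH and C → carboxylic acid (the –OH is not a separate alcohol).
pendant –OC(=O)CH3: an acyloxy group → ester.
pendant –OC(=O)CH3: an acyloxy group → ester.
pendant –OCH3: C–O–C with sp³ C, no adjacent C=O → ether.
C=C double bond → alkene.
–OH on an sp³ carbon → alcohol (secondary).
pendant –COOCH3: carbonyl C bonded to C and –OCH3 → ester.
C≡C triple bond → alkyne.
–C(=O)–O–C with C on the carbonyl side → ester.
pendant –COOCH3: carbonyl C bonded to C and –OCH3 → ester.
–C(=O)– with carbon on both sides → ketone.
pendant –OC(=O)CH3: an acyloxy group → ester.
–C≡N: carbon triple-bonded to nitrogen → nitrile.
Ester appears at: CH(OCOCH3), CH(OCOCH3), CH(COOCH3), CH2COOCH2, CH(COOCH3), CH(OCOCH3) → 6.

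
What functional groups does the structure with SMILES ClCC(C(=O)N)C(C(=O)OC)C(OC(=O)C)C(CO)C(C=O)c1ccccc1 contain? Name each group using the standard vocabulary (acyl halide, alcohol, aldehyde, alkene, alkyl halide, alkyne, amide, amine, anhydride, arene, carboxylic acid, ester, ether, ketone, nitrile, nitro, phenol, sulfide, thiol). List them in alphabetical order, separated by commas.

Working along the chain:
  ClCH2: halogen on an sp³ carbon → alkyl halide.
  CH(CONH2): pendant –CONH2: carbonyl C bonded to C and N → amide.
  CH(COOCH3): pendant –COOCH3: carbonyl C bonded to C and –OCH3 → ester.
  CH(OCOCH3): pendant –OC(=O)CH3: an acyloxy group → ester.
  CH(CH2OH): pendant –CH2OH on an sp³ backbone C → alcohol.
  CH(CHO): pendant –CHO: carbonyl C bonded to C and H → aldehyde.
  C6H5: –C6H5 phenyl ring → arene.

alcohol, aldehyde, alkyl halide, amide, arene, ester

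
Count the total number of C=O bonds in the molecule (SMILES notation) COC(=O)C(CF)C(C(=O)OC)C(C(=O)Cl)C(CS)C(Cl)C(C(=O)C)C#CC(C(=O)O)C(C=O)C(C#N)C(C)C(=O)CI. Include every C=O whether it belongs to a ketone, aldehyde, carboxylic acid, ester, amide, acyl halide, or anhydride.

7

CH3OOC: ester, 1 C=O (running total 1).
CH(COOCH3): ester, 1 C=O (running total 2).
CH(COCl): acyl halide, 1 C=O (running total 3).
CH(COCH3): ketone, 1 C=O (running total 4).
CH(COOH): carboxylic acid, 1 C=O (running total 5).
CH(CHO): aldehyde, 1 C=O (running total 6).
CO: ketone, 1 C=O (running total 7).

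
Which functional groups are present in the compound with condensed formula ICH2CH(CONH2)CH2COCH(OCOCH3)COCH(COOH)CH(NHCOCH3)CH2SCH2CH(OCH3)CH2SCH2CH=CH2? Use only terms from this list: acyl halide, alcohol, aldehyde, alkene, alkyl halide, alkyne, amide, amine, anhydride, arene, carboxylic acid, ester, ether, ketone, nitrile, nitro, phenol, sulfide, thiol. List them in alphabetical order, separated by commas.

alkene, alkyl halide, amide, carboxylic acid, ester, ether, ketone, sulfide

Working along the chain:
  ICH2: halogen on an sp³ carbon → alkyl halide.
  CH(CONH2): pendant –CONH2: carbonyl C bonded to C and N → amide.
  CO: –C(=O)– with carbon on both sides → ketone.
  CH(OCOCH3): pendant –OC(=O)CH3: an acyloxy group → ester.
  CO: –C(=O)– with carbon on both sides → ketone.
  CH(COOH): pendant –COOH: carbonyl C bonded to C and –OH → carboxylic acid.
  CH(NHCOCH3): pendant –NHC(=O)CH3: N bonded to a carbonyl → amide (not amine).
  CH2SCH2: C–S–C linkage → sulfide (thioether).
  CH(OCH3): pendant –OCH3: C–O–C with sp³ C, no adjacent C=O → ether.
  CH2SCH2: C–S–C linkage → sulfide (thioether).
  CH=CH2: C=C double bond → alkene.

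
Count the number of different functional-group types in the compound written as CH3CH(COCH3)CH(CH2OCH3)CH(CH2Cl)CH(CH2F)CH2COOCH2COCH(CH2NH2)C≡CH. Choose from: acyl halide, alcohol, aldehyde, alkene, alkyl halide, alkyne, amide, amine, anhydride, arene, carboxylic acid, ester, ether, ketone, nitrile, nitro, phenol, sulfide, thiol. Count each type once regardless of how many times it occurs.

6

Reading the structure from left to right:
  CH(COCH3): pendant –COCH3: carbonyl C bonded to two carbons → ketone.
  CH(CH2OCH3): pendant –CH2OCH3: C–O–C linkage → ether.
  CH(CH2Cl): pendant –CH2X: halogen on sp³ carbon → alkyl halide.
  CH(CH2F): pendant –CH2X: halogen on sp³ carbon → alkyl halide.
  CH2COOCH2: –C(=O)–O–C with C on the carbonyl side → ester.
  CO: –C(=O)– with carbon on both sides → ketone.
  CH(CH2NH2): pendant –CH2NH2: N on sp³ C, no adjacent C=O → amine.
  C≡CH: C≡C triple bond → alkyne.
Distinct types present: alkyl halide, alkyne, amine, ester, ether, ketone.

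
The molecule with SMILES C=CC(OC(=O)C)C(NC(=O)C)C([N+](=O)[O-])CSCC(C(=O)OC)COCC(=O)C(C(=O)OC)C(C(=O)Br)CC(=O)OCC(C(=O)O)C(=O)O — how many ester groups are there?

Reading the structure from left to right:
  CH2=CH: C=C double bond → alkene.
  CH(OCOCH3): pendant –OC(=O)CH3: an acyloxy group → ester.
  CH(NHCOCH3): pendant –NHC(=O)CH3: N bonded to a carbonyl → amide (not amine).
  CH(NO2): –NO2 on an sp³ carbon → nitro (the N=O is not a carbonyl).
  CH2SCH2: C–S–C linkage → sulfide (thioether).
  CH(COOCH3): pendant –COOCH3: carbonyl C bonded to C and –OCH3 → ester.
  CH2OCH2: C–O–C with sp³ carbons on both sides and no adjacent C=O → ether.
  CO: –C(=O)– with carbon on both sides → ketone.
  CH(COOCH3): pendant –COOCH3: carbonyl C bonded to C and –OCH3 → ester.
  CH(COBr): pendant –C(=O)X: carbonyl C bonded to C and halogen → acyl halide.
  CH2COOCH2: –C(=O)–O–C with C on the carbonyl side → ester.
  CH(COOH): pendant –COOH: carbonyl C bonded to C and –OH → carboxylic acid.
  COOH: –COOH: carbonyl C bonded to –OH and C → carboxylic acid (the –OH is not a separate alcohol).
Ester appears at: CH(OCOCH3), CH(COOCH3), CH(COOCH3), CH2COOCH2 → 4.

4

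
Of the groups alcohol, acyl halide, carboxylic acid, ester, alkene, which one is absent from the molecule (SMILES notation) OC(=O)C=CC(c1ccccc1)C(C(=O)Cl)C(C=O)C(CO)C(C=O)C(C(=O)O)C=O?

alcohol: present (CH(CH2OH) — pendant –CH2OH on an sp³ backbone C → alcohol).
carboxylic acid: present (HOOC — –COOH: carbonyl C bonded to –OH and C → carboxylic acid (the –OH is not a separate alcohol)).
alkene: present (CH=CH — C=C double bond → alkene).
acyl halide: present (CH(COCl) — pendant –C(=O)X: carbonyl C bonded to C and halogen → acyl halide).
ester: no segment matches this pattern.

ester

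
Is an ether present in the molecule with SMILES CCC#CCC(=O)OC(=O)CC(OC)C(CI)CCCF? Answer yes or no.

yes

Reading the structure from left to right:
  C≡C: C≡C triple bond → alkyne.
  CH2CO-O-COCH2: two acyl groups sharing one oxygen, –C(=O)–O–C(=O)– → anhydride.
  CH(OCH3): pendant –OCH3: C–O–C with sp³ C, no adjacent C=O → ether.
  CH(CH2I): pendant –CH2X: halogen on sp³ carbon → alkyl halide.
  CH2F: halogen on an sp³ carbon → alkyl halide.
The CH(OCH3) segment supplies the ether: pendant –OCH3: C–O–C with sp³ C, no adjacent C=O → ether.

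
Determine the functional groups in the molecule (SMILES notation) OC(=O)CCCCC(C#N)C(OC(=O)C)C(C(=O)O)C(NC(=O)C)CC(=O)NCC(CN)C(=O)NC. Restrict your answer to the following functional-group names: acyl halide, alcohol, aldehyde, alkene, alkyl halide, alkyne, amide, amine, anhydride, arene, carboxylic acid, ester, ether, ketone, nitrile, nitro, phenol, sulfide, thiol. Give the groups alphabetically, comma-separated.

Working along the chain:
  HOOC: –COOH: carbonyl C bonded to –OH and C → carboxylic acid (the –OH is not a separate alcohol).
  CH(CN): pendant –C≡N: nitrile.
  CH(OCOCH3): pendant –OC(=O)CH3: an acyloxy group → ester.
  CH(COOH): pendant –COOH: carbonyl C bonded to C and –OH → carboxylic acid.
  CH(NHCOCH3): pendant –NHC(=O)CH3: N bonded to a carbonyl → amide (not amine).
  CH2CONHCH2: –C(=O)–N– linkage → amide (the N is not an amine).
  CH(CH2NH2): pendant –CH2NH2: N on sp³ C, no adjacent C=O → amine.
  CONHCH3: –C(=O)NHCH3: carbonyl C bonded to C and to N → amide (the N is not an amine).

amide, amine, carboxylic acid, ester, nitrile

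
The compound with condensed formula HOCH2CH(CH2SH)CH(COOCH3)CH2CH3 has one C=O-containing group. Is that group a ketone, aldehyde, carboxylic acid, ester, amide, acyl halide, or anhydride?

ester

The carbonyl is in the CH(COOCH3) segment: pendant –COOCH3: carbonyl C bonded to C and –OCH3 → ester.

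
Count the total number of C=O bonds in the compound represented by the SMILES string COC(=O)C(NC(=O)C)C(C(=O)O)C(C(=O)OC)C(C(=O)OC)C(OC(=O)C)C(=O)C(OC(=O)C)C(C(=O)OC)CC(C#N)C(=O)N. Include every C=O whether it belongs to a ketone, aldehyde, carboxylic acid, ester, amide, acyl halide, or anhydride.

CH3OOC: ester, 1 C=O (running total 1).
CH(NHCOCH3): amide, 1 C=O (running total 2).
CH(COOH): carboxylic acid, 1 C=O (running total 3).
CH(COOCH3): ester, 1 C=O (running total 4).
CH(COOCH3): ester, 1 C=O (running total 5).
CH(OCOCH3): ester, 1 C=O (running total 6).
CO: ketone, 1 C=O (running total 7).
CH(OCOCH3): ester, 1 C=O (running total 8).
CH(COOCH3): ester, 1 C=O (running total 9).
CONH2: amide, 1 C=O (running total 10).

10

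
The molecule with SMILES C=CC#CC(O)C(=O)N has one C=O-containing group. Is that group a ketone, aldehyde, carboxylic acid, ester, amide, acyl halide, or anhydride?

The carbonyl is in the CONH2 segment: –C(=O)NH2: carbonyl C bonded to C and to N → amide (the N is not a separate amine).

amide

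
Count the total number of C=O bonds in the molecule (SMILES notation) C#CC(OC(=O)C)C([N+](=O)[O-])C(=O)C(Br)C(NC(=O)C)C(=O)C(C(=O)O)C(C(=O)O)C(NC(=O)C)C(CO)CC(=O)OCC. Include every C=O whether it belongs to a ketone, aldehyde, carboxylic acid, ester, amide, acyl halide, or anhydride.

CH(OCOCH3): ester, 1 C=O (running total 1).
CO: ketone, 1 C=O (running total 2).
CH(NHCOCH3): amide, 1 C=O (running total 3).
CO: ketone, 1 C=O (running total 4).
CH(COOH): carboxylic acid, 1 C=O (running total 5).
CH(COOH): carboxylic acid, 1 C=O (running total 6).
CH(NHCOCH3): amide, 1 C=O (running total 7).
COOCH2CH3: ester, 1 C=O (running total 8).

8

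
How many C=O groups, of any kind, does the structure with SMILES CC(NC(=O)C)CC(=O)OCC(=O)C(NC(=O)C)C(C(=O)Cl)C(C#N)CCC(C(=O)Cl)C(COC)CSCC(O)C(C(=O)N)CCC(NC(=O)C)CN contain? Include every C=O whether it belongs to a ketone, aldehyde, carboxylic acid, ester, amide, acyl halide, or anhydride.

8

CH(NHCOCH3): amide, 1 C=O (running total 1).
CH2COOCH2: ester, 1 C=O (running total 2).
CO: ketone, 1 C=O (running total 3).
CH(NHCOCH3): amide, 1 C=O (running total 4).
CH(COCl): acyl halide, 1 C=O (running total 5).
CH(COCl): acyl halide, 1 C=O (running total 6).
CH(CONH2): amide, 1 C=O (running total 7).
CH(NHCOCH3): amide, 1 C=O (running total 8).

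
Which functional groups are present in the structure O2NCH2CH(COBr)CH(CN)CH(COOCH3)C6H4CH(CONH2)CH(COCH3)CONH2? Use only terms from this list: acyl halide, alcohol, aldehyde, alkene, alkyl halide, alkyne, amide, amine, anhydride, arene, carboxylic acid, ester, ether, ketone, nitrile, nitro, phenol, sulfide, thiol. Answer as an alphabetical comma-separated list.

Working along the chain:
  O2NCH2: –NO2 on carbon → nitro group.
  CH(COBr): pendant –C(=O)X: carbonyl C bonded to C and halogen → acyl halide.
  CH(CN): pendant –C≡N: nitrile.
  CH(COOCH3): pendant –COOCH3: carbonyl C bonded to C and –OCH3 → ester.
  C6H4: para-disubstituted benzene ring → arene.
  CH(CONH2): pendant –CONH2: carbonyl C bonded to C and N → amide.
  CH(COCH3): pendant –COCH3: carbonyl C bonded to two carbons → ketone.
  CONH2: –C(=O)NH2: carbonyl C bonded to C and to N → amide (the N is not a separate amine).

acyl halide, amide, arene, ester, ketone, nitrile, nitro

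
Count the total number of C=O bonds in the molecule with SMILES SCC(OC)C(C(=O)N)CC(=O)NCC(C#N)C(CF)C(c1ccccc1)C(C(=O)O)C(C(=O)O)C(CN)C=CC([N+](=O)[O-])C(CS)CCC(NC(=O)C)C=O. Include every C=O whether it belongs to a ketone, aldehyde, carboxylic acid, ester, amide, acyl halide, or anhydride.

CH(CONH2): amide, 1 C=O (running total 1).
CH2CONHCH2: amide, 1 C=O (running total 2).
CH(COOH): carboxylic acid, 1 C=O (running total 3).
CH(COOH): carboxylic acid, 1 C=O (running total 4).
CH(NHCOCH3): amide, 1 C=O (running total 5).
CHO: aldehyde, 1 C=O (running total 6).

6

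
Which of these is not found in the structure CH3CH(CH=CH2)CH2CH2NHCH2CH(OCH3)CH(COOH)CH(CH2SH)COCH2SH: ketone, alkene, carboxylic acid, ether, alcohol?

alcohol

ketone: present (CO — –C(=O)– with carbon on both sides → ketone).
carboxylic acid: present (CH(COOH) — pendant –COOH: carbonyl C bonded to C and –OH → carboxylic acid).
alkene: present (CH(CH=CH2) — pendant –CH=CH2: C=C double bond → alkene).
ether: present (CH(OCH3) — pendant –OCH3: C–O–C with sp³ C, no adjacent C=O → ether).
alcohol: absent. In CH(COOH), the –OH sits on a carbonyl carbon, making it part of a carboxylic acid, not an alcohol.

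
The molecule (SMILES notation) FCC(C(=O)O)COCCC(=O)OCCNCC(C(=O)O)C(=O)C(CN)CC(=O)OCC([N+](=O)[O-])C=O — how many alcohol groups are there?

halogen on an sp³ carbon → alkyl halide.
pendant –COOH: carbonyl C bonded to C and –OH → carboxylic acid.
C–O–C with sp³ carbons on both sides and no adjacent C=O → ether.
–C(=O)–O–C with C on the carbonyl side → ester.
C–N–C with sp³ carbons and no adjacent C=O → amine (secondary).
pendant –COOH: carbonyl C bonded to C and –OH → carboxylic acid.
–C(=O)– with carbon on both sides → ketone.
pendant –CH2NH2: N on sp³ C, no adjacent C=O → amine.
–C(=O)–O–C with C on the carbonyl side → ester.
–NO2 on an sp³ carbon → nitro (the N=O is not a carbonyl).
terminal –CHO: carbonyl C bonded to H and C → aldehyde.
No segment is a alcohol: CH(COOH) is carboxylic acid, not alcohol; CH2OCH2 is ether, not alcohol; CH(COOH) is carboxylic acid, not alcohol. → 0.

0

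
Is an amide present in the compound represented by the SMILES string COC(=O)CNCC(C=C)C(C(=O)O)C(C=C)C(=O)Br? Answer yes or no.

Working along the chain:
  CH3OOC: CH3O–C(=O)–: carbonyl C bonded to C and to –OCH3 → ester (not ketone + ether).
  CH2NHCH2: C–N–C with sp³ carbons and no adjacent C=O → amine (secondary).
  CH(CH=CH2): pendant –CH=CH2: C=C double bond → alkene.
  CH(COOH): pendant –COOH: carbonyl C bonded to C and –OH → carboxylic acid.
  CH(CH=CH2): pendant –CH=CH2: C=C double bond → alkene.
  COBr: –C(=O)Br: carbonyl C bonded to C and to a halogen → acyl halide (not alkyl halide).
The groups actually present are: acyl halide, alkene, amine, carboxylic acid, ester.

no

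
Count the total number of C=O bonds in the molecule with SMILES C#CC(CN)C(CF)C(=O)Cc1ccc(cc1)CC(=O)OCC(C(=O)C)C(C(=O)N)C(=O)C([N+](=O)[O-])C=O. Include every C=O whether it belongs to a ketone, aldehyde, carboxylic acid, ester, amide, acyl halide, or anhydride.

CO: ketone, 1 C=O (running total 1).
CH2COOCH2: ester, 1 C=O (running total 2).
CH(COCH3): ketone, 1 C=O (running total 3).
CH(CONH2): amide, 1 C=O (running total 4).
CO: ketone, 1 C=O (running total 5).
CHO: aldehyde, 1 C=O (running total 6).

6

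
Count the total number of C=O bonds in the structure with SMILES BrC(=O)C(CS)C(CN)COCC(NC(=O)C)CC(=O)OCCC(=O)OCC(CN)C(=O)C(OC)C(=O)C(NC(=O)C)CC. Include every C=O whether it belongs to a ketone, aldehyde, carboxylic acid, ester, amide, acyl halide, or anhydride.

7

BrCO: acyl halide, 1 C=O (running total 1).
CH(NHCOCH3): amide, 1 C=O (running total 2).
CH2COOCH2: ester, 1 C=O (running total 3).
CH2COOCH2: ester, 1 C=O (running total 4).
CO: ketone, 1 C=O (running total 5).
CO: ketone, 1 C=O (running total 6).
CH(NHCOCH3): amide, 1 C=O (running total 7).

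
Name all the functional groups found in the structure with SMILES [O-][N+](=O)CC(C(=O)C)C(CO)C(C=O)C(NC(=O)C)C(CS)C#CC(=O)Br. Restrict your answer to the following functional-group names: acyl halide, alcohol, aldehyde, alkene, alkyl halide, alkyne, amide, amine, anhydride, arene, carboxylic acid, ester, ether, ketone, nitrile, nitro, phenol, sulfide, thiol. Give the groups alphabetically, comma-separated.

acyl halide, alcohol, aldehyde, alkyne, amide, ketone, nitro, thiol

Reading the structure from left to right:
  O2NCH2: –NO2 on carbon → nitro group.
  CH(COCH3): pendant –COCH3: carbonyl C bonded to two carbons → ketone.
  CH(CH2OH): pendant –CH2OH on an sp³ backbone C → alcohol.
  CH(CHO): pendant –CHO: carbonyl C bonded to C and H → aldehyde.
  CH(NHCOCH3): pendant –NHC(=O)CH3: N bonded to a carbonyl → amide (not amine).
  CH(CH2SH): pendant –CH2SH → thiol.
  C≡C: C≡C triple bond → alkyne.
  COBr: –C(=O)Br: carbonyl C bonded to C and to a halogen → acyl halide (not alkyl halide).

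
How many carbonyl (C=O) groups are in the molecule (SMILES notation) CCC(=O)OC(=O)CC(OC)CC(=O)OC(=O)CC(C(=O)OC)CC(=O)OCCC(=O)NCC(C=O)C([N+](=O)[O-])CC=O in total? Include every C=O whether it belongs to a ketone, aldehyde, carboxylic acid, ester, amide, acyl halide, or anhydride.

CH2CO-O-COCH2: anhydride, 2 C=O (running total 2).
CH2CO-O-COCH2: anhydride, 2 C=O (running total 4).
CH(COOCH3): ester, 1 C=O (running total 5).
CH2COOCH2: ester, 1 C=O (running total 6).
CH2CONHCH2: amide, 1 C=O (running total 7).
CH(CHO): aldehyde, 1 C=O (running total 8).
CHO: aldehyde, 1 C=O (running total 9).

9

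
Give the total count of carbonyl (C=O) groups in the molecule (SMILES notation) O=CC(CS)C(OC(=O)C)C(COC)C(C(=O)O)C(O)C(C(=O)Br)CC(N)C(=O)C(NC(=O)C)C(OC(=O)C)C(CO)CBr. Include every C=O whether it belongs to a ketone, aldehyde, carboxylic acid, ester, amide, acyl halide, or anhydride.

7

OHC: aldehyde, 1 C=O (running total 1).
CH(OCOCH3): ester, 1 C=O (running total 2).
CH(COOH): carboxylic acid, 1 C=O (running total 3).
CH(COBr): acyl halide, 1 C=O (running total 4).
CO: ketone, 1 C=O (running total 5).
CH(NHCOCH3): amide, 1 C=O (running total 6).
CH(OCOCH3): ester, 1 C=O (running total 7).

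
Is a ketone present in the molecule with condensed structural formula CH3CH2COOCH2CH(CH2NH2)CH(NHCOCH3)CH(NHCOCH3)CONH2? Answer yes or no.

Reading the structure from left to right:
  CH2COOCH2: –C(=O)–O–C with C on the carbonyl side → ester.
  CH(CH2NH2): pendant –CH2NH2: N on sp³ C, no adjacent C=O → amine.
  CH(NHCOCH3): pendant –NHC(=O)CH3: N bonded to a carbonyl → amide (not amine).
  CH(NHCOCH3): pendant –NHC(=O)CH3: N bonded to a carbonyl → amide (not amine).
  CONH2: –C(=O)NH2: carbonyl C bonded to C and to N → amide (the N is not a separate amine).
In CH2COOCH2, the C=O is bonded to an –O–C group, which defines an ester, not a ketone. In each of CH(NHCOCH3) and CONH2, the C=O is bonded to nitrogen, which defines an amide, not a ketone.
The groups actually present are: amide, amine, ester.

no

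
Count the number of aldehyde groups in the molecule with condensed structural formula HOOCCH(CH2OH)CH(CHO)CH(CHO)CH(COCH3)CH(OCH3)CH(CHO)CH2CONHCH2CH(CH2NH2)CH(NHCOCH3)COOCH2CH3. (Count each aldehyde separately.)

Working along the chain:
  HOOC: –COOH: carbonyl C bonded to –OH and C → carboxylic acid (the –OH is not a separate alcohol).
  CH(CH2OH): pendant –CH2OH on an sp³ backbone C → alcohol.
  CH(CHO): pendant –CHO: carbonyl C bonded to C and H → aldehyde.
  CH(CHO): pendant –CHO: carbonyl C bonded to C and H → aldehyde.
  CH(COCH3): pendant –COCH3: carbonyl C bonded to two carbons → ketone.
  CH(OCH3): pendant –OCH3: C–O–C with sp³ C, no adjacent C=O → ether.
  CH(CHO): pendant –CHO: carbonyl C bonded to C and H → aldehyde.
  CH2CONHCH2: –C(=O)–N– linkage → amide (the N is not an amine).
  CH(CH2NH2): pendant –CH2NH2: N on sp³ C, no adjacent C=O → amine.
  CH(NHCOCH3): pendant –NHC(=O)CH3: N bonded to a carbonyl → amide (not amine).
  COOCH2CH3: –C(=O)OCH2CH3: carbonyl C bonded to C and to –OEt → ester.
Aldehyde appears at: CH(CHO), CH(CHO), CH(CHO) → 3.

3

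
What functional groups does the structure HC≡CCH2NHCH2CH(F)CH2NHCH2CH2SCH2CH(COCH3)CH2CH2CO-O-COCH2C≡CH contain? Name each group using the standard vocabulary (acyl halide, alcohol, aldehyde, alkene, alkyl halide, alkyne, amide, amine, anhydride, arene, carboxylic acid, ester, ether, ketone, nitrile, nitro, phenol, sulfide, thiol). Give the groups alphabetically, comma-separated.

Taking each segment in turn:
  HC≡C: C≡C triple bond → alkyne.
  CH2NHCH2: C–N–C with sp³ carbons and no adjacent C=O → amine (secondary).
  CH(F): halogen on an sp³ carbon → alkyl halide.
  CH2NHCH2: C–N–C with sp³ carbons and no adjacent C=O → amine (secondary).
  CH2SCH2: C–S–C linkage → sulfide (thioether).
  CH(COCH3): pendant –COCH3: carbonyl C bonded to two carbons → ketone.
  CH2CO-O-COCH2: two acyl groups sharing one oxygen, –C(=O)–O–C(=O)– → anhydride.
  C≡CH: C≡C triple bond → alkyne.

alkyl halide, alkyne, amine, anhydride, ketone, sulfide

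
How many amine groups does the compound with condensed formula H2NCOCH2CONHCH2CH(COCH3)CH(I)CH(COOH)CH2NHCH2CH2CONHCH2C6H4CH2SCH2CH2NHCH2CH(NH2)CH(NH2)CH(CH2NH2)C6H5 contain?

5

–C(=O)NH2: carbonyl C bonded to C and to N → amide (the N is not a separate amine).
–C(=O)–N– linkage → amide (the N is not an amine).
pendant –COCH3: carbonyl C bonded to two carbons → ketone.
halogen on an sp³ carbon → alkyl halide.
pendant –COOH: carbonyl C bonded to C and –OH → carboxylic acid.
C–N–C with sp³ carbons and no adjacent C=O → amine (secondary).
–C(=O)–N– linkage → amide (the N is not an amine).
para-disubstituted benzene ring → arene.
C–S–C linkage → sulfide (thioether).
C–N–C with sp³ carbons and no adjacent C=O → amine (secondary).
–NH2 on an sp³ carbon with no adjacent C=O → amine.
–NH2 on an sp³ carbon with no adjacent C=O → amine.
pendant –CH2NH2: N on sp³ C, no adjacent C=O → amine.
–C6H5 phenyl ring → arene.
Amine appears at: CH2NHCH2, CH2NHCH2, CH(NH2), CH(NH2), CH(CH2NH2) → 5.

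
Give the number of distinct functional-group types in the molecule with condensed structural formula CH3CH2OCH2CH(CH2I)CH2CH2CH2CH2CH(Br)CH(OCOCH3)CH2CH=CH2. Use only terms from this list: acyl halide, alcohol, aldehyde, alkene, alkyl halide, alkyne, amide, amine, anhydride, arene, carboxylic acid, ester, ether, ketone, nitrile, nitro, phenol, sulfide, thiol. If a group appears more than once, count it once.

4

C–O–C with sp³ carbons on both sides and no adjacent C=O → ether.
pendant –CH2X: halogen on sp³ carbon → alkyl halide.
halogen on an sp³ carbon → alkyl halide.
pendant –OC(=O)CH3: an acyloxy group → ester.
C=C double bond → alkene.
Distinct types present: alkene, alkyl halide, ester, ether.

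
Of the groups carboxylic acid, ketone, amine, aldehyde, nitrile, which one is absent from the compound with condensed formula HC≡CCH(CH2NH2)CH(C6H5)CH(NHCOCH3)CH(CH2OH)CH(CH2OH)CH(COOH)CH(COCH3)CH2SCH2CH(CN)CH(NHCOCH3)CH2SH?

carboxylic acid: present (CH(COOH) — pendant –COOH: carbonyl C bonded to C and –OH → carboxylic acid).
amine: present (CH(CH2NH2) — pendant –CH2NH2: N on sp³ C, no adjacent C=O → amine).
ketone: present (CH(COCH3) — pendant –COCH3: carbonyl C bonded to two carbons → ketone).
nitrile: present (CH(CN) — pendant –C≡N: nitrile).
aldehyde: absent. In CH(COCH3), the carbonyl carbon is bonded to two carbons, so it is a ketone, not an aldehyde. In CH(COOH), the carbonyl carbon bears –OH, not –H, so it is a carboxylic acid.

aldehyde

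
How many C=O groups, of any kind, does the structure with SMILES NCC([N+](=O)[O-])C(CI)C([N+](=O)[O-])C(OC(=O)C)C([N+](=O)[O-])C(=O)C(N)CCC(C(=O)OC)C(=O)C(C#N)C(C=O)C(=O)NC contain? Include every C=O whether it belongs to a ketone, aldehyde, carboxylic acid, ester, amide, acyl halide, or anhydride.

CH(OCOCH3): ester, 1 C=O (running total 1).
CO: ketone, 1 C=O (running total 2).
CH(COOCH3): ester, 1 C=O (running total 3).
CO: ketone, 1 C=O (running total 4).
CH(CHO): aldehyde, 1 C=O (running total 5).
CONHCH3: amide, 1 C=O (running total 6).

6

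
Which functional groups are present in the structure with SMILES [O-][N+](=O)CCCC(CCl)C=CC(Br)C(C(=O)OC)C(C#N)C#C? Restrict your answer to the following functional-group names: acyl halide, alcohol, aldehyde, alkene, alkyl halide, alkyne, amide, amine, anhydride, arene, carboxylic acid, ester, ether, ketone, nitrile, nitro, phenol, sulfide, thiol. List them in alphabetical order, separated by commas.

–NO2 on carbon → nitro group.
pendant –CH2X: halogen on sp³ carbon → alkyl halide.
C=C double bond → alkene.
halogen on an sp³ carbon → alkyl halide.
pendant –COOCH3: carbonyl C bonded to C and –OCH3 → ester.
pendant –C≡N: nitrile.
C≡C triple bond → alkyne.

alkene, alkyl halide, alkyne, ester, nitrile, nitro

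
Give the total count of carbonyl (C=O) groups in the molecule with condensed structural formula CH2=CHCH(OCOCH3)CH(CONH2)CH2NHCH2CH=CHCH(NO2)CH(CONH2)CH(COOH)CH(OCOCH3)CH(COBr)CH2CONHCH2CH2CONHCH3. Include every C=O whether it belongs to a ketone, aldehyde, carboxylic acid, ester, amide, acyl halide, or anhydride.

CH(OCOCH3): ester, 1 C=O (running total 1).
CH(CONH2): amide, 1 C=O (running total 2).
CH(CONH2): amide, 1 C=O (running total 3).
CH(COOH): carboxylic acid, 1 C=O (running total 4).
CH(OCOCH3): ester, 1 C=O (running total 5).
CH(COBr): acyl halide, 1 C=O (running total 6).
CH2CONHCH2: amide, 1 C=O (running total 7).
CONHCH3: amide, 1 C=O (running total 8).

8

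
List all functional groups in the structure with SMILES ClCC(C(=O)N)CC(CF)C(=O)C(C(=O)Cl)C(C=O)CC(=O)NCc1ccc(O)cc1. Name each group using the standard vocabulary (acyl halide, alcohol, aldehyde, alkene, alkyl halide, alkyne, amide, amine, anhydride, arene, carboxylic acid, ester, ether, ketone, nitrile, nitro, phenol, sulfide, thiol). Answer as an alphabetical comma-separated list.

Working along the chain:
  ClCH2: halogen on an sp³ carbon → alkyl halide.
  CH(CONH2): pendant –CONH2: carbonyl C bonded to C and N → amide.
  CH(CH2F): pendant –CH2X: halogen on sp³ carbon → alkyl halide.
  CO: –C(=O)– with carbon on both sides → ketone.
  CH(COCl): pendant –C(=O)X: carbonyl C bonded to C and halogen → acyl halide.
  CH(CHO): pendant –CHO: carbonyl C bonded to C and H → aldehyde.
  CH2CONHCH2: –C(=O)–N– linkage → amide (the N is not an amine).
  C6H4OH: –OH attached directly to an aromatic ring → phenol (not alcohol); the ring itself is an arene.

acyl halide, aldehyde, alkyl halide, amide, arene, ketone, phenol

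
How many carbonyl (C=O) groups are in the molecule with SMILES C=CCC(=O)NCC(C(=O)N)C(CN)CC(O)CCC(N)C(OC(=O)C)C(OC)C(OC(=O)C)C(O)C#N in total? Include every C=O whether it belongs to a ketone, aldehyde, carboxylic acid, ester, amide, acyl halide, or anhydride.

4

CH2CONHCH2: amide, 1 C=O (running total 1).
CH(CONH2): amide, 1 C=O (running total 2).
CH(OCOCH3): ester, 1 C=O (running total 3).
CH(OCOCH3): ester, 1 C=O (running total 4).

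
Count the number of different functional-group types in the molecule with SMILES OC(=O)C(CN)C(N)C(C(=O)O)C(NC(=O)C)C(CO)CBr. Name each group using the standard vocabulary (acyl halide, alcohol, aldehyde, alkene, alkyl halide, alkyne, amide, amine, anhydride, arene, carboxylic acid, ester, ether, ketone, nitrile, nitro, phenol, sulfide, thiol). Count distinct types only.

5

–COOH: carbonyl C bonded to –OH and C → carboxylic acid (the –OH is not a separate alcohol).
pendant –CH2NH2: N on sp³ C, no adjacent C=O → amine.
–NH2 on an sp³ carbon with no adjacent C=O → amine.
pendant –COOH: carbonyl C bonded to C and –OH → carboxylic acid.
pendant –NHC(=O)CH3: N bonded to a carbonyl → amide (not amine).
pendant –CH2OH on an sp³ backbone C → alcohol.
halogen on an sp³ carbon → alkyl halide.
Distinct types present: alcohol, alkyl halide, amide, amine, carboxylic acid.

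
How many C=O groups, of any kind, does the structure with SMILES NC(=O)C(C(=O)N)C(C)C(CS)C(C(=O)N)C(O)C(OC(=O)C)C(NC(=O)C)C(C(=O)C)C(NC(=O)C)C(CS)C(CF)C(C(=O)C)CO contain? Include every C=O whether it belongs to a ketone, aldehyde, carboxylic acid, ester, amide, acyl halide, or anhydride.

8

H2NCO: amide, 1 C=O (running total 1).
CH(CONH2): amide, 1 C=O (running total 2).
CH(CONH2): amide, 1 C=O (running total 3).
CH(OCOCH3): ester, 1 C=O (running total 4).
CH(NHCOCH3): amide, 1 C=O (running total 5).
CH(COCH3): ketone, 1 C=O (running total 6).
CH(NHCOCH3): amide, 1 C=O (running total 7).
CH(COCH3): ketone, 1 C=O (running total 8).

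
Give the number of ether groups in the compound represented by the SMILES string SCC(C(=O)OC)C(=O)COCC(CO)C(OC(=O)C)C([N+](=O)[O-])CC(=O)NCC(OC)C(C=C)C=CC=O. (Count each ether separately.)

–SH on an sp³ carbon → thiol.
pendant –COOCH3: carbonyl C bonded to C and –OCH3 → ester.
–C(=O)– with carbon on both sides → ketone.
C–O–C with sp³ carbons on both sides and no adjacent C=O → ether.
pendant –CH2OH on an sp³ backbone C → alcohol.
pendant –OC(=O)CH3: an acyloxy group → ester.
–NO2 on an sp³ carbon → nitro (the N=O is not a carbonyl).
–C(=O)–N– linkage → amide (the N is not an amine).
pendant –OCH3: C–O–C with sp³ C, no adjacent C=O → ether.
pendant –CH=CH2: C=C double bond → alkene.
C=C double bond → alkene.
terminal –CHO: carbonyl C bonded to H and C → aldehyde.
Ether appears at: CH2OCH2, CH(OCH3) → 2.

2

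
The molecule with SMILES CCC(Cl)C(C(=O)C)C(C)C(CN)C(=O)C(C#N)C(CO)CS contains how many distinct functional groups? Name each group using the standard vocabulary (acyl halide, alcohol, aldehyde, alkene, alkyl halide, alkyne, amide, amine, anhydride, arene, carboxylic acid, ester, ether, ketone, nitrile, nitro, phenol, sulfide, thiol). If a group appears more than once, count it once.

Reading the structure from left to right:
  CH(Cl): halogen on an sp³ carbon → alkyl halide.
  CH(COCH3): pendant –COCH3: carbonyl C bonded to two carbons → ketone.
  CH(CH2NH2): pendant –CH2NH2: N on sp³ C, no adjacent C=O → amine.
  CO: –C(=O)– with carbon on both sides → ketone.
  CH(CN): pendant –C≡N: nitrile.
  CH(CH2OH): pendant –CH2OH on an sp³ backbone C → alcohol.
  CH2SH: –SH on an sp³ carbon → thiol.
Distinct types present: alcohol, alkyl halide, amine, ketone, nitrile, thiol.

6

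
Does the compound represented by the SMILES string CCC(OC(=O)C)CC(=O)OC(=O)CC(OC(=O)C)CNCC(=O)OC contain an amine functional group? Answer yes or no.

yes

Reading the structure from left to right:
  CH(OCOCH3): pendant –OC(=O)CH3: an acyloxy group → ester.
  CH2CO-O-COCH2: two acyl groups sharing one oxygen, –C(=O)–O–C(=O)– → anhydride.
  CH(OCOCH3): pendant –OC(=O)CH3: an acyloxy group → ester.
  CH2NHCH2: C–N–C with sp³ carbons and no adjacent C=O → amine (secondary).
  COOCH3: –C(=O)OCH3: carbonyl C bonded to C and to –OCH3 → ester (not ketone + ether).
The CH2NHCH2 segment supplies the amine: C–N–C with sp³ carbons and no adjacent C=O → amine (secondary).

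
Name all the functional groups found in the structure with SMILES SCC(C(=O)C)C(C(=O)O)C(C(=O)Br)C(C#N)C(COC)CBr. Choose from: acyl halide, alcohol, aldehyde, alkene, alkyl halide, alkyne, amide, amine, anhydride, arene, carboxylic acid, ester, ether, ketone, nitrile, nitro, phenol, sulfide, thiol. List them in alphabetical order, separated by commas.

acyl halide, alkyl halide, carboxylic acid, ether, ketone, nitrile, thiol

Working along the chain:
  HSCH2: –SH on an sp³ carbon → thiol.
  CH(COCH3): pendant –COCH3: carbonyl C bonded to two carbons → ketone.
  CH(COOH): pendant –COOH: carbonyl C bonded to C and –OH → carboxylic acid.
  CH(COBr): pendant –C(=O)X: carbonyl C bonded to C and halogen → acyl halide.
  CH(CN): pendant –C≡N: nitrile.
  CH(CH2OCH3): pendant –CH2OCH3: C–O–C linkage → ether.
  CH2Br: halogen on an sp³ carbon → alkyl halide.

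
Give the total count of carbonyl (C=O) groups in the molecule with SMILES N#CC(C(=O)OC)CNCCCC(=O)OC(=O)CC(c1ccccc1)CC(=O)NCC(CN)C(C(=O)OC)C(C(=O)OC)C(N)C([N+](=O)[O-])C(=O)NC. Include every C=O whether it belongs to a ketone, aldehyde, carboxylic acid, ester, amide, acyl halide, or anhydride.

7

CH(COOCH3): ester, 1 C=O (running total 1).
CH2CO-O-COCH2: anhydride, 2 C=O (running total 3).
CH2CONHCH2: amide, 1 C=O (running total 4).
CH(COOCH3): ester, 1 C=O (running total 5).
CH(COOCH3): ester, 1 C=O (running total 6).
CONHCH3: amide, 1 C=O (running total 7).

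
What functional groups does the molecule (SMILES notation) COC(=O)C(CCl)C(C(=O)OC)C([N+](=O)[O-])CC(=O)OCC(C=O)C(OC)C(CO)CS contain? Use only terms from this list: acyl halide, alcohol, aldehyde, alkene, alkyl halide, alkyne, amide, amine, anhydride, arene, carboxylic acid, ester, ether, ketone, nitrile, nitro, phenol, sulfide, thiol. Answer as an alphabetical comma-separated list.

Working along the chain:
  CH3OOC: CH3O–C(=O)–: carbonyl C bonded to C and to –OCH3 → ester (not ketone + ether).
  CH(CH2Cl): pendant –CH2X: halogen on sp³ carbon → alkyl halide.
  CH(COOCH3): pendant –COOCH3: carbonyl C bonded to C and –OCH3 → ester.
  CH(NO2): –NO2 on an sp³ carbon → nitro (the N=O is not a carbonyl).
  CH2COOCH2: –C(=O)–O–C with C on the carbonyl side → ester.
  CH(CHO): pendant –CHO: carbonyl C bonded to C and H → aldehyde.
  CH(OCH3): pendant –OCH3: C–O–C with sp³ C, no adjacent C=O → ether.
  CH(CH2OH): pendant –CH2OH on an sp³ backbone C → alcohol.
  CH2SH: –SH on an sp³ carbon → thiol.

alcohol, aldehyde, alkyl halide, ester, ether, nitro, thiol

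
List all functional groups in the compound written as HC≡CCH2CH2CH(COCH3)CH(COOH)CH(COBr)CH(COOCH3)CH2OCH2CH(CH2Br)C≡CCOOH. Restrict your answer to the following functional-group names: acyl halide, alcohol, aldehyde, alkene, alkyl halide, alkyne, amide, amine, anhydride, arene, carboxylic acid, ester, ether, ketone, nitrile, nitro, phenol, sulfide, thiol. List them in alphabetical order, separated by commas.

Reading the structure from left to right:
  HC≡C: C≡C triple bond → alkyne.
  CH(COCH3): pendant –COCH3: carbonyl C bonded to two carbons → ketone.
  CH(COOH): pendant –COOH: carbonyl C bonded to C and –OH → carboxylic acid.
  CH(COBr): pendant –C(=O)X: carbonyl C bonded to C and halogen → acyl halide.
  CH(COOCH3): pendant –COOCH3: carbonyl C bonded to C and –OCH3 → ester.
  CH2OCH2: C–O–C with sp³ carbons on both sides and no adjacent C=O → ether.
  CH(CH2Br): pendant –CH2X: halogen on sp³ carbon → alkyl halide.
  C≡C: C≡C triple bond → alkyne.
  COOH: –COOH: carbonyl C bonded to –OH and C → carboxylic acid (the –OH is not a separate alcohol).

acyl halide, alkyl halide, alkyne, carboxylic acid, ester, ether, ketone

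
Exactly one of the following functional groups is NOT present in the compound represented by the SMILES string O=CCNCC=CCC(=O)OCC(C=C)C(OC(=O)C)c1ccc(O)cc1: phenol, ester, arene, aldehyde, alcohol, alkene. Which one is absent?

alcohol

arene: present (C6H4OH — –OH attached directly to an aromatic ring → phenol (not alcohol); the ring itself is an arene).
aldehyde: present (OHC — terminal –CHO: carbonyl C bonded to H and C → aldehyde).
phenol: present (C6H4OH — –OH attached directly to an aromatic ring → phenol (not alcohol); the ring itself is an arene).
alkene: present (CH=CH — C=C double bond → alkene).
ester: present (CH2COOCH2 — –C(=O)–O–C with C on the carbonyl side → ester).
alcohol: absent. In C6H4OH, the –OH is on an aromatic ring carbon; that is a phenol, not an alcohol.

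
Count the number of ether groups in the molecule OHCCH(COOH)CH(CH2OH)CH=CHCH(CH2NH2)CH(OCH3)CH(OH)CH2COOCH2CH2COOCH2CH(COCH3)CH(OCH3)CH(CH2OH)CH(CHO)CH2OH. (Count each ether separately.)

2

Working along the chain:
  OHC: terminal –CHO: carbonyl C bonded to H and C → aldehyde.
  CH(COOH): pendant –COOH: carbonyl C bonded to C and –OH → carboxylic acid.
  CH(CH2OH): pendant –CH2OH on an sp³ backbone C → alcohol.
  CH=CH: C=C double bond → alkene.
  CH(CH2NH2): pendant –CH2NH2: N on sp³ C, no adjacent C=O → amine.
  CH(OCH3): pendant –OCH3: C–O–C with sp³ C, no adjacent C=O → ether.
  CH(OH): –OH on an sp³ carbon → alcohol (secondary).
  CH2COOCH2: –C(=O)–O–C with C on the carbonyl side → ester.
  CH2COOCH2: –C(=O)–O–C with C on the carbonyl side → ester.
  CH(COCH3): pendant –COCH3: carbonyl C bonded to two carbons → ketone.
  CH(OCH3): pendant –OCH3: C–O–C with sp³ C, no adjacent C=O → ether.
  CH(CH2OH): pendant –CH2OH on an sp³ backbone C → alcohol.
  CH(CHO): pendant –CHO: carbonyl C bonded to C and H → aldehyde.
  CH2OH: –OH on an sp³ carbon → alcohol.
Ether appears at: CH(OCH3), CH(OCH3) → 2.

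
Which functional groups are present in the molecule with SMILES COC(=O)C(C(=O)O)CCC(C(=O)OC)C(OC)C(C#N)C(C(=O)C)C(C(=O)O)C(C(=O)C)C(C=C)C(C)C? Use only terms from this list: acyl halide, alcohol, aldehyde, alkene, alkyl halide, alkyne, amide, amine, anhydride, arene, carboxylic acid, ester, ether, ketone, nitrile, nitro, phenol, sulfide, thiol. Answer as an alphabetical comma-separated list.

Taking each segment in turn:
  CH3OOC: CH3O–C(=O)–: carbonyl C bonded to C and to –OCH3 → ester (not ketone + ether).
  CH(COOH): pendant –COOH: carbonyl C bonded to C and –OH → carboxylic acid.
  CH(COOCH3): pendant –COOCH3: carbonyl C bonded to C and –OCH3 → ester.
  CH(OCH3): pendant –OCH3: C–O–C with sp³ C, no adjacent C=O → ether.
  CH(CN): pendant –C≡N: nitrile.
  CH(COCH3): pendant –COCH3: carbonyl C bonded to two carbons → ketone.
  CH(COOH): pendant –COOH: carbonyl C bonded to C and –OH → carboxylic acid.
  CH(COCH3): pendant –COCH3: carbonyl C bonded to two carbons → ketone.
  CH(CH=CH2): pendant –CH=CH2: C=C double bond → alkene.

alkene, carboxylic acid, ester, ether, ketone, nitrile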